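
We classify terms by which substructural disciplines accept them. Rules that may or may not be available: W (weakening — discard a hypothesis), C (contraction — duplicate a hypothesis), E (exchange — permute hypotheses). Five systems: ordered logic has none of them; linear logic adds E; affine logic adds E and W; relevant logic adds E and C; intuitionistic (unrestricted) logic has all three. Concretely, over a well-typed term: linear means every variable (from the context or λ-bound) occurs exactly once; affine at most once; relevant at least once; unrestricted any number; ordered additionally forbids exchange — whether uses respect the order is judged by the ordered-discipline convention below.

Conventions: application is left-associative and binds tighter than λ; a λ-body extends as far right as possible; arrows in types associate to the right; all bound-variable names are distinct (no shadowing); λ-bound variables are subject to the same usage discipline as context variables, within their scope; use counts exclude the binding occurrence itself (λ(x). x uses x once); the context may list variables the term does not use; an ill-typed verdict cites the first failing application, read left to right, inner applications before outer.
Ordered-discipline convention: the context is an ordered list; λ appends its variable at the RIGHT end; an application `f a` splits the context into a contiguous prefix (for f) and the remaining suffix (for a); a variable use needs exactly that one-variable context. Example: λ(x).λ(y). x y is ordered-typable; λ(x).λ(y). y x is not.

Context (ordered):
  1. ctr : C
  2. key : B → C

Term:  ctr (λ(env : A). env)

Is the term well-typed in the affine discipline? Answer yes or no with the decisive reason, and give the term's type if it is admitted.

no — not simply typable
variable uses: ctr: 1; key: 0; env (λ-bound): 1
use order (left to right): ctr, env
typing: ill-typed: can't apply a value of type C
all disciplines: ordered ✗, linear ✗, affine ✗, relevant ✗, unrestricted ✗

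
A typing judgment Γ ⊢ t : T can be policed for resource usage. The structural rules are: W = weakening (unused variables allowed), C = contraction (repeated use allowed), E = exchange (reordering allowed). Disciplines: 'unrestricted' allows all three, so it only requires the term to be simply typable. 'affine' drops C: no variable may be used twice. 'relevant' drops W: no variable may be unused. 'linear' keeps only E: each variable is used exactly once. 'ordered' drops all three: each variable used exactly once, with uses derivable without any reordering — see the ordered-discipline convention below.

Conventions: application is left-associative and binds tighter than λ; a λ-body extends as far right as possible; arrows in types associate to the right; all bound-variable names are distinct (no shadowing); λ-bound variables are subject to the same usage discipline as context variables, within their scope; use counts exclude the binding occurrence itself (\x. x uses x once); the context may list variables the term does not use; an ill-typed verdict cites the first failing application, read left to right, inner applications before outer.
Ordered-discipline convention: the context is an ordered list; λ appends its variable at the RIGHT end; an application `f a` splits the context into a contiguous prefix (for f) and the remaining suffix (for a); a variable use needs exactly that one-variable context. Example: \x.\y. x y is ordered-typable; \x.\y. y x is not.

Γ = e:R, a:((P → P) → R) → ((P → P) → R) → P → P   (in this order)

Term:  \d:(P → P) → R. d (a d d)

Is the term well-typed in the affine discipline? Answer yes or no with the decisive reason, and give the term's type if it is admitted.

no — needs contraction — d ×3
use counts: e=0, a=1, d [bound]=3
left-to-right use order: d, a, d, d
typing: well-typed at ((P → P) → R) → R
across the five disciplines: ordered ✗; linear ✗; affine ✗; relevant ✗; unrestricted ✓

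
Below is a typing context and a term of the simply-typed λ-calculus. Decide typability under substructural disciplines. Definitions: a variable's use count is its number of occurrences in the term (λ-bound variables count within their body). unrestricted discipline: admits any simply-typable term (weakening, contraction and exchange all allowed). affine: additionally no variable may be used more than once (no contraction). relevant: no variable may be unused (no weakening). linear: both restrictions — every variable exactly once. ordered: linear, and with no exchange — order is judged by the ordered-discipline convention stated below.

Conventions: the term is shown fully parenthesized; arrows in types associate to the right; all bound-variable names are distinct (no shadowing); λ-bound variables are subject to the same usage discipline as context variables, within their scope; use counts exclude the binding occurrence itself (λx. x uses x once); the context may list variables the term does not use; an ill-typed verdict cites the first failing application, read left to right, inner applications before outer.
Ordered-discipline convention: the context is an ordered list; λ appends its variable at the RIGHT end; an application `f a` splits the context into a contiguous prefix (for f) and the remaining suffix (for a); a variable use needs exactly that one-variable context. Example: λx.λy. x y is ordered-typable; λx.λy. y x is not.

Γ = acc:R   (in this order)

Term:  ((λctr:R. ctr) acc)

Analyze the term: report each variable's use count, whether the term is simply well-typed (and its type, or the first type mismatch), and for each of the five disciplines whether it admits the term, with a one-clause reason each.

use counts: acc=1; ctr [bound]=1
left-to-right use order: ctr, acc
typing: well-typed at R
ordered: ✓, acc, ctr once each; derivable with no W/C/E
linear: ✓, single use per variable (acc, ctr)
affine: ✓, none of acc, ctr used more than once
relevant: ✓, every one of acc, ctr appears
unrestricted: ✓, well-typed at R; no restrictions here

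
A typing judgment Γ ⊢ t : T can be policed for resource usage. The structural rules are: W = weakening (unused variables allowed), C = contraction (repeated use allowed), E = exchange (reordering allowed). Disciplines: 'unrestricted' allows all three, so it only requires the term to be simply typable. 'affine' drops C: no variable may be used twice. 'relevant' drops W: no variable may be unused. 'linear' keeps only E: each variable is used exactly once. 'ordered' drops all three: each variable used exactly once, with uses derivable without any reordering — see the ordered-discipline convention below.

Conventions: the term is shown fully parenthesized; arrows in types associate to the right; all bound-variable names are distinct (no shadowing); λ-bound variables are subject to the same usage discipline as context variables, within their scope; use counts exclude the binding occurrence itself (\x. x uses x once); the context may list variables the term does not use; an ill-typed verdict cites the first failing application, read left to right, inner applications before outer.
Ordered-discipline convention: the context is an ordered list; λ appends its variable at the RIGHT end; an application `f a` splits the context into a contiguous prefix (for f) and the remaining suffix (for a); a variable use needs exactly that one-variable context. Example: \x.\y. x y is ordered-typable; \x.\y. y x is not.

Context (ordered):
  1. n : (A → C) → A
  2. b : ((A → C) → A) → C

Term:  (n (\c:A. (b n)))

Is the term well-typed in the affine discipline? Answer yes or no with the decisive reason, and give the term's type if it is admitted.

no — uses contraction: n ×2
usage: n ×2, b ×1, c (bound) ×0
order of uses: n, b, n
typing: well-typed — term : A
summary: ordered ✗, linear ✗, affine ✗, relevant ✗, unrestricted ✓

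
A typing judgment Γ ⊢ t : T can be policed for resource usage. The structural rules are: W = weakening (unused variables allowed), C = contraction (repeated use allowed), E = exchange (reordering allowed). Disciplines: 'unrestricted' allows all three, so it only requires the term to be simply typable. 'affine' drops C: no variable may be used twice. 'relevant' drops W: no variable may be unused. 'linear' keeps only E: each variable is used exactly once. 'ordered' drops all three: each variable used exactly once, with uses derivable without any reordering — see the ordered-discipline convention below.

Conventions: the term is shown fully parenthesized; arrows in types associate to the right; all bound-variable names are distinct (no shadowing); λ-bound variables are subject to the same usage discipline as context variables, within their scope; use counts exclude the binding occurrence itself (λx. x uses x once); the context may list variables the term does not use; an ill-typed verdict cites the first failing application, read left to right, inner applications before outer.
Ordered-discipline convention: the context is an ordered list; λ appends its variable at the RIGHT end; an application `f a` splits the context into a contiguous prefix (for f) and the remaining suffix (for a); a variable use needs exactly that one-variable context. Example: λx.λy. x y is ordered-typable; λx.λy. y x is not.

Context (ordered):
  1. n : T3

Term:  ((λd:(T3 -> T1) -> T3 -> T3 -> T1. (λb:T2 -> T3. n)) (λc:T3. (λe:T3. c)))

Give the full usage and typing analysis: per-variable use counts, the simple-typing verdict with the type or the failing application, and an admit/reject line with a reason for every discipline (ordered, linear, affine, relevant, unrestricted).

usage: n ×1; d (bound) ×0; b (bound) ×0; c (bound) ×1; e (bound) ×0
left-to-right use order: n, c
typing: ill-typed: a function awaiting (T3 -> T1) -> T3 -> T3 -> T1 gets T3 -> T3 -> T3
ordered: ✗, the type mismatch rejects it
linear: ✗, not simply typable
affine: ✗, fails simple typing
relevant: ✗, a type mismatch blocks all five
unrestricted: ✗, the type mismatch rejects it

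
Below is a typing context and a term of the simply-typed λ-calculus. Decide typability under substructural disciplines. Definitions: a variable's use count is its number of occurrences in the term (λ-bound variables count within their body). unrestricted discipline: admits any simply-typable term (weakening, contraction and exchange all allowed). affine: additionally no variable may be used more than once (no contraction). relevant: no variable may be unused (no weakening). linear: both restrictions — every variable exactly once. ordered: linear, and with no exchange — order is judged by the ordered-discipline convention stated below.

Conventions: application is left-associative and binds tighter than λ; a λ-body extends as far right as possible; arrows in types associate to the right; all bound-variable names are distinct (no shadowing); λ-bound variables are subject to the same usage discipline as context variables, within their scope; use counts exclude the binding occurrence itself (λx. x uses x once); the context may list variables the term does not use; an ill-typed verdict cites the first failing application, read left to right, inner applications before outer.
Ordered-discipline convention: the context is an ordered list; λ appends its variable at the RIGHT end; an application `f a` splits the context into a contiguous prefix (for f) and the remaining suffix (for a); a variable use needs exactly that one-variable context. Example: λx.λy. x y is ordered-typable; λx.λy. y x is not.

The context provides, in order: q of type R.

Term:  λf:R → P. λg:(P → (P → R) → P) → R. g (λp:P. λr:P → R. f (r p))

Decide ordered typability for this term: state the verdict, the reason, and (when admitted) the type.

no — needs weakening: q unused
variable uses: q=0; f (bound)=1; g (bound)=1; p (bound)=1; r (bound)=1
use order (left to right): g, f, r, p
typing: well-typed at (R → P) → ((P → (P → R) → P) → R) → R
all disciplines: ordered ✗ | linear ✗ | affine ✓ | relevant ✗ | unrestricted ✓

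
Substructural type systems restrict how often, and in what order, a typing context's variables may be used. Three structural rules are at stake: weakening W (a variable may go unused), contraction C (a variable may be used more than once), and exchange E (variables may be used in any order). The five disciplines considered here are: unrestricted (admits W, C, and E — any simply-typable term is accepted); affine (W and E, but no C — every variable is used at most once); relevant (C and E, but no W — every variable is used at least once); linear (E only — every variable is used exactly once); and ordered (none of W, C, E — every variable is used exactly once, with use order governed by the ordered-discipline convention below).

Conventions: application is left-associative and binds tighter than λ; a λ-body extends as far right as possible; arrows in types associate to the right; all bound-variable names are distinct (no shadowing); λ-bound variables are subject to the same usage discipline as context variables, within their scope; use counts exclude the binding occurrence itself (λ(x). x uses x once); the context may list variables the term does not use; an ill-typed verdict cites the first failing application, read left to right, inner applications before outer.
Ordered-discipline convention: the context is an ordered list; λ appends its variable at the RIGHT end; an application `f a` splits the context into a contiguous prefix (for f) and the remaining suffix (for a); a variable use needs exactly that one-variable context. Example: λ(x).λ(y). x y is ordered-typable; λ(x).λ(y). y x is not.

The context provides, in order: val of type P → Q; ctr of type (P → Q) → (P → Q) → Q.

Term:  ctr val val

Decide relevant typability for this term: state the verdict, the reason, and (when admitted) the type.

yes — at least one use each (val, ctr); term : Q
use counts: val=2; ctr=1
uses in reading order: ctr, val, val
typing: well-typed at Q
across the five disciplines: ordered ✗; linear ✗; affine ✗; relevant ✓; unrestricted ✓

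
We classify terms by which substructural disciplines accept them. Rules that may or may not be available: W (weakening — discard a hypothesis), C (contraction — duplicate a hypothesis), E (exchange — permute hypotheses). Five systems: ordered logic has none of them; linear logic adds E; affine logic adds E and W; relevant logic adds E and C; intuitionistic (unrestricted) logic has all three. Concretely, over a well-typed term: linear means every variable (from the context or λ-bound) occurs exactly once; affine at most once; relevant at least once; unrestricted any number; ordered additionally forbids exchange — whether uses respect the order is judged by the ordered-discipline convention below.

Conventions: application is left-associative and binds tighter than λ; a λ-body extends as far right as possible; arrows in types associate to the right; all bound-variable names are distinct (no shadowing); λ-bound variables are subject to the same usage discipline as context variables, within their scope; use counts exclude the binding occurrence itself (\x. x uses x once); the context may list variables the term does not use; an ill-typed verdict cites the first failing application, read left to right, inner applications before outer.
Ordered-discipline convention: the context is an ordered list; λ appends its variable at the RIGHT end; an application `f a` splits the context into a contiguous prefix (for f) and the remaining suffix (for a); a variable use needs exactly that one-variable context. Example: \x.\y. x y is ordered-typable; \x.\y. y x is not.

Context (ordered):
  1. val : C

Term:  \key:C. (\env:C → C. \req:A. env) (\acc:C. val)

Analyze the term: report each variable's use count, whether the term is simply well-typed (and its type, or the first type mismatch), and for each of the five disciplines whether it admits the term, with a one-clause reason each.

use counts: val ×1, key [bound] ×0, env [bound] ×1, req [bound] ×0, acc [bound] ×0
order of uses: env, val
typing: the term checks, with type C → A → C → C
ordered: ✗, needs weakening: key, req, acc unused
linear: ✗, needs weakening: key, req, acc unused
affine: ✓, val, key, env, req, acc: no repeats, contraction unneeded
relevant: ✗, needs weakening: key, req, acc unused
unrestricted: ✓, simply typable at C → A → C → C; W, C, E all held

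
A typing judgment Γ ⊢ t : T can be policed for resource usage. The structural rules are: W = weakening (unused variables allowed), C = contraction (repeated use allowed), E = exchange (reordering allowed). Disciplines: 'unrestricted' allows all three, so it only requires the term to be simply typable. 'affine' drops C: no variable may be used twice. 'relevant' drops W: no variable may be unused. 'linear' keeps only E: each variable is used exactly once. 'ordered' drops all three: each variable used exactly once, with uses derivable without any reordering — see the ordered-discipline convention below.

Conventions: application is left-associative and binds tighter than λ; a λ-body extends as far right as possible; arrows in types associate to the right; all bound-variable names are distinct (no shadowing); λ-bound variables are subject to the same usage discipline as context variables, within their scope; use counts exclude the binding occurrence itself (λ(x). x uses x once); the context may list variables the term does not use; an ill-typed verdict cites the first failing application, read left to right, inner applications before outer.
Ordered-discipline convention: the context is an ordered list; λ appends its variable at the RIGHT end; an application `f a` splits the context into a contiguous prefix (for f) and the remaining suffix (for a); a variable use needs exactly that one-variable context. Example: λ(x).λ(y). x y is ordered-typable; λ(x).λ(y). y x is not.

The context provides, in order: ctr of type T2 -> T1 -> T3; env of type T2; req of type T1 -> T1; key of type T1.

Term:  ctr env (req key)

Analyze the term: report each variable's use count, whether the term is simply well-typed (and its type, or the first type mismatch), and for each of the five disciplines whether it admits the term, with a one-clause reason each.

use counts: ctr: 1×; env: 1×; req: 1×; key: 1×
order of uses: ctr, env, req, key
typing: ✓ — T3
ordered: ✓ — ctr, env, req, key once each; derivable with no W/C/E
linear: ✓ — single use per variable (ctr, env, req, key)
affine: ✓ — none of ctr, env, req, key used more than once
relevant: ✓ — ctr, env, req, key: all used, weakening unneeded
unrestricted: ✓ — simply typable at T3; W, C, E all held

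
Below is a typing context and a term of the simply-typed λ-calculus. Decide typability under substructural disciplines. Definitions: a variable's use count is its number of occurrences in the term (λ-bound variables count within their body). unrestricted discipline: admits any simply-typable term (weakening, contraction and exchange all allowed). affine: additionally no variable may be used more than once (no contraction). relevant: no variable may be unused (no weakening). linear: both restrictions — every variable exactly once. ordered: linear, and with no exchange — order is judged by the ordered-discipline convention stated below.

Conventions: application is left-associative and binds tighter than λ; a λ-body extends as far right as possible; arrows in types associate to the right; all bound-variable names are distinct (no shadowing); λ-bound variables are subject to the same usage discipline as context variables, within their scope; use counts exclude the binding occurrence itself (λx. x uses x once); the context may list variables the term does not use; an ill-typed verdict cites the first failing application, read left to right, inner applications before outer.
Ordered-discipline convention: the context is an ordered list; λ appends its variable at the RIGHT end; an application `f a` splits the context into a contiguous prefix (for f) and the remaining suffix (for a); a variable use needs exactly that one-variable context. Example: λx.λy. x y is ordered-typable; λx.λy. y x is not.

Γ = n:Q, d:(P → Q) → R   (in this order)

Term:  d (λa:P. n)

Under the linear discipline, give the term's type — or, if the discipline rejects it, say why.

not well-typed under linear — unused: a — weakening required
counts: n=1; d=1; a (λ-bound)=0
order of uses: d, n
typing: well-typed at R
summary: ordered ✗, linear ✗, affine ✓, relevant ✗, unrestricted ✓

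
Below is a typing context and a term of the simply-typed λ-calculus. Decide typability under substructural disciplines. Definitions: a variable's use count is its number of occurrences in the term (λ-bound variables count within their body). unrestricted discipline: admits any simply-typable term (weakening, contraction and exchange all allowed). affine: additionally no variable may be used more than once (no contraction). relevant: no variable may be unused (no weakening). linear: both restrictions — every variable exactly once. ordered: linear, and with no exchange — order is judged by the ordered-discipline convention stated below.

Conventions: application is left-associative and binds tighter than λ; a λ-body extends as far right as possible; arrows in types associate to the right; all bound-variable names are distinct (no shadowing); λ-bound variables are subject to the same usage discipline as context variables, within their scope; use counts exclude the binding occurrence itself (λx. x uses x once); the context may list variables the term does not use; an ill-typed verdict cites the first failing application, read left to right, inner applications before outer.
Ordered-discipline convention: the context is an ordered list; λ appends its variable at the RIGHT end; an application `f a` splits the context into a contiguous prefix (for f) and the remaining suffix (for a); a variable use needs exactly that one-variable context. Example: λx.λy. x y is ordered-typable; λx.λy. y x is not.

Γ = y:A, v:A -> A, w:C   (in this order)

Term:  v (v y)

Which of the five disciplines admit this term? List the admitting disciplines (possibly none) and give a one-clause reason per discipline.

admitted in: unrestricted
counts: y=1, v=2, w=0
uses in reading order: v, v, y
typing: well-typed — term : A
ordered ✗ (v ×2 used more than once (contraction); w left unused)
linear ✗ (v ×2 used more than once (contraction); w left unused)
affine ✗ (v ×2 used more than once (contraction))
relevant ✗ (w left unused)
unrestricted ✓ (well-typed at A; no restrictions here)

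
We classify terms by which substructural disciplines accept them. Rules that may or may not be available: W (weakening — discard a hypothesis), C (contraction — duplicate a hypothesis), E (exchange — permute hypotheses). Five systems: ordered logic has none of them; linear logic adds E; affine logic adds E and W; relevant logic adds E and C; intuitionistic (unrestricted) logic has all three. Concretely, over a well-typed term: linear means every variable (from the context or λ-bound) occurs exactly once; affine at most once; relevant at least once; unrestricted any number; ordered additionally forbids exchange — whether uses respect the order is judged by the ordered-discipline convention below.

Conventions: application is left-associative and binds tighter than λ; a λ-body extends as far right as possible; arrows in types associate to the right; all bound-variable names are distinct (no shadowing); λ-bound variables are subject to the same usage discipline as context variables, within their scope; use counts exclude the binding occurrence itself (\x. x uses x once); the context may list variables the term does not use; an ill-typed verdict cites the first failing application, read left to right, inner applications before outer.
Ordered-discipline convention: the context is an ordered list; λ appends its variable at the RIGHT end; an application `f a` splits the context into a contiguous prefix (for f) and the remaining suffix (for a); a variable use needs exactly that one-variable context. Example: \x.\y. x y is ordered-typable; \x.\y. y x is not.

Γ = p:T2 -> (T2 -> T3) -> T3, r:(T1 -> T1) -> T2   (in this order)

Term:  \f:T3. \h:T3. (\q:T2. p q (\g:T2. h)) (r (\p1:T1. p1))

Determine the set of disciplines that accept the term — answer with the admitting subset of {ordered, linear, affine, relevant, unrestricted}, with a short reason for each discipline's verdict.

admitted in: affine, unrestricted
usage: p=1; r=1; f [bound]=0; h [bound]=1; q [bound]=1; g [bound]=0; p1 [bound]=1
left-to-right use order: p, q, h, r, p1
typing: well-typed — term : T3 -> T3 -> T3
ordered: ✗ — unused: f, g — weakening required
linear: ✗ — unused: f, g — weakening required
affine: ✓ — none of p, r, f, h, q, g, p1 used more than once
relevant: ✗ — unused: f, g — weakening required
unrestricted: ✓ — well-typed at T3 -> T3 -> T3; no restrictions here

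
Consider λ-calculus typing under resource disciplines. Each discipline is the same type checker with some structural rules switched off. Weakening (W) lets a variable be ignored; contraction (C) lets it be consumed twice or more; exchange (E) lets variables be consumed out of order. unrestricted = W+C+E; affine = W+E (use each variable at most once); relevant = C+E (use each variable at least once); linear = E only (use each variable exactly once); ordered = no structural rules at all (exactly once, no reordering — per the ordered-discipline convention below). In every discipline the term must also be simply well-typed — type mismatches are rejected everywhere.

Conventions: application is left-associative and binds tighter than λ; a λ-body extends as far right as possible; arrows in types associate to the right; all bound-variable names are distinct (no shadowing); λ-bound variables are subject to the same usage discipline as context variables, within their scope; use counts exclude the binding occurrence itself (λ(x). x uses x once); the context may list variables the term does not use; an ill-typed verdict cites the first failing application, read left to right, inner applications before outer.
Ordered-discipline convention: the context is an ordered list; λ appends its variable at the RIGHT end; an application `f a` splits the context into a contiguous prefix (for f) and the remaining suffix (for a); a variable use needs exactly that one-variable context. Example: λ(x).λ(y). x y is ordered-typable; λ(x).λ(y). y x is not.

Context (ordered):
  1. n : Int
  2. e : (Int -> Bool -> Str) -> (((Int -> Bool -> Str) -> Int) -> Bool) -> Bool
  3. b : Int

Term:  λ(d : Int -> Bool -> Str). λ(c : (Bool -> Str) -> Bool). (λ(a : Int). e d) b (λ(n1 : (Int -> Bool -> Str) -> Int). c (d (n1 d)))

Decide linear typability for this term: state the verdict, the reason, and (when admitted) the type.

no — d ×3 used more than once (contraction); unused: n, a — weakening required
variable uses: n: 0, e: 1, b: 1, d (λ-bound): 3, c (λ-bound): 1, a (λ-bound): 0, n1 (λ-bound): 1
uses in reading order: e, d, b, c, d, n1, d
typing: well-typed at (Int -> Bool -> Str) -> ((Bool -> Str) -> Bool) -> Bool
across the five disciplines: ordered ✗ · linear ✗ · affine ✗ · relevant ✗ · unrestricted ✓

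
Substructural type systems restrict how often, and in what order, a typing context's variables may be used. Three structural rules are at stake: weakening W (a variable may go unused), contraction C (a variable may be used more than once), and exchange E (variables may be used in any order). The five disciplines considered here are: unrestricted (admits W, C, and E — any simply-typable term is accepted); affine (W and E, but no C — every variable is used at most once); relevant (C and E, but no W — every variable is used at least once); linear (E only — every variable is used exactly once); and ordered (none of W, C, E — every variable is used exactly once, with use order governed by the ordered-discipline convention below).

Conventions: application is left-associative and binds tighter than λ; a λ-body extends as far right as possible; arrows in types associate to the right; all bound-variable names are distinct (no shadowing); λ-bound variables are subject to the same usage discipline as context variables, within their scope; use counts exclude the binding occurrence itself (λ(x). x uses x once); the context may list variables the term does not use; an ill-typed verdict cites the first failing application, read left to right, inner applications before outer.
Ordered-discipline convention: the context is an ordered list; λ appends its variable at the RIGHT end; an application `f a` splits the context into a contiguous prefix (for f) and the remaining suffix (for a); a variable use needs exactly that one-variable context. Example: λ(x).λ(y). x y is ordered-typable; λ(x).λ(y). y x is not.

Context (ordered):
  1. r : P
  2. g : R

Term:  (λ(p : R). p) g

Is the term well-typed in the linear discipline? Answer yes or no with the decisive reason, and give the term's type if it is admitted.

no — r never used (weakening)
usage: r: 0, g: 1, p (bound): 1
uses in reading order: p, g
typing: the term checks, with type R
all disciplines: ordered ✗; linear ✗; affine ✓; relevant ✗; unrestricted ✓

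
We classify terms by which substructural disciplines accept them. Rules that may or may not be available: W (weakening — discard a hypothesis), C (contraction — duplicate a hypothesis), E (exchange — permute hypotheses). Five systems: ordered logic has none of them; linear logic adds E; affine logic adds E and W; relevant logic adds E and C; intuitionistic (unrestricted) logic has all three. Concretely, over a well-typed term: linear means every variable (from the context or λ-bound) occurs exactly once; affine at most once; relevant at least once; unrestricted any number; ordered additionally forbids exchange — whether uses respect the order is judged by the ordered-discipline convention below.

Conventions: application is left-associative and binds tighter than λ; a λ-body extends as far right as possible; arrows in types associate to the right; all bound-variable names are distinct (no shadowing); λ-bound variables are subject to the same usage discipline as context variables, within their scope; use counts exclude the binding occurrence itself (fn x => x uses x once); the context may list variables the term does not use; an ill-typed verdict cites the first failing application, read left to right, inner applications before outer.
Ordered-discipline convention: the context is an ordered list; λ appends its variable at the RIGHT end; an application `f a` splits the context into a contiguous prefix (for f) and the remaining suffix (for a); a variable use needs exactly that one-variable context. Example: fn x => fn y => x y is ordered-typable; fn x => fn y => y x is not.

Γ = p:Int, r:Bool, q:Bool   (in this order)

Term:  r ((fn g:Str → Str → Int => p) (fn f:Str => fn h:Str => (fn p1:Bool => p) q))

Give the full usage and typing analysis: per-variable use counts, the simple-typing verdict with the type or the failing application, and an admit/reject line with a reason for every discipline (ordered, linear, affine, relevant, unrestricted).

variable uses: p: 2, r: 1, q: 1, g (λ-bound): 0, f (λ-bound): 0, h (λ-bound): 0, p1 (λ-bound): 0
order of uses: r, p, p, q
typing: ill-typed: non-arrow in function slot: Bool
ordered: ✗ — the type mismatch rejects it
linear: ✗ — not simply typable
affine: ✗ — fails simple typing
relevant: ✗ — a type mismatch blocks all five
unrestricted: ✗ — the type mismatch rejects it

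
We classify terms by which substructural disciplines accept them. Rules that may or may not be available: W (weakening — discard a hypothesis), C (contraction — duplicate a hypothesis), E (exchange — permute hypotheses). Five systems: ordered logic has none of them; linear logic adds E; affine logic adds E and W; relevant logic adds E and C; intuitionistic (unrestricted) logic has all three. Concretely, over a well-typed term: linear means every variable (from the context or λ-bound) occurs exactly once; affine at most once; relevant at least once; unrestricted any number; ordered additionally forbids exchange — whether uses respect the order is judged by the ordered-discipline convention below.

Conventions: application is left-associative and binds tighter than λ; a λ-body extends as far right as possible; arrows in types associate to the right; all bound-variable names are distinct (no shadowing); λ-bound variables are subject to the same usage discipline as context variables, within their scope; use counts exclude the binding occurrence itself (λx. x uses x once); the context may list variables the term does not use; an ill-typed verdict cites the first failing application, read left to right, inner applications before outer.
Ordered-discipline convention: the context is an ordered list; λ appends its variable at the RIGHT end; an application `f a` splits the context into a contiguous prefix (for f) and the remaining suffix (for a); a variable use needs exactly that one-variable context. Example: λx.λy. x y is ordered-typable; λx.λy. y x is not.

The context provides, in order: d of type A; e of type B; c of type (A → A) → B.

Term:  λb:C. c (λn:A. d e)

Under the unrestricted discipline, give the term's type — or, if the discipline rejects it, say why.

not well-typed under unrestricted — fails simple typing
variable uses: d: 1×; e: 1×; c: 1×; b (bound): 0×; n (bound): 0×
uses in reading order: c, d, e
typing: ill-typed: applying a non-function (A)
all disciplines: ordered ✗ · linear ✗ · affine ✗ · relevant ✗ · unrestricted ✗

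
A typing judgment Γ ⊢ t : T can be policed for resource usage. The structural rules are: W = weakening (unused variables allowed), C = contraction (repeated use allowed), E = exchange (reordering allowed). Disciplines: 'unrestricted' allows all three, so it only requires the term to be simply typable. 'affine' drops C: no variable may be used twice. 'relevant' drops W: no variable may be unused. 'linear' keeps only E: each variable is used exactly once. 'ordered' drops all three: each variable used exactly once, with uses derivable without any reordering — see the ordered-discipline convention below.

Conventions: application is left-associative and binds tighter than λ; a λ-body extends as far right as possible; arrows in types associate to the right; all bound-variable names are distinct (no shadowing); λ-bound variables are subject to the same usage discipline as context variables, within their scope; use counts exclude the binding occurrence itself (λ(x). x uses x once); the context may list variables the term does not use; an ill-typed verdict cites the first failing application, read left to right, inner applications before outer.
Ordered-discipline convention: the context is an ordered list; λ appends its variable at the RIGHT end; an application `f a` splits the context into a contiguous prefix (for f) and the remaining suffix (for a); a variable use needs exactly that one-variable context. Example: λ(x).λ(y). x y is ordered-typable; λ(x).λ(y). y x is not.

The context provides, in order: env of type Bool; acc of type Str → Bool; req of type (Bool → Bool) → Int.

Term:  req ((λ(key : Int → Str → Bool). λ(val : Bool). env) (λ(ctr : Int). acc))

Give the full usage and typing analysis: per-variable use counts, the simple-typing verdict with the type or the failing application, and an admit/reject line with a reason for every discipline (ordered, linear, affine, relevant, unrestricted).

use counts: env: 1, acc: 1, req: 1, key (bound): 0, val (bound): 0, ctr (bound): 0
use order (left to right): req, env, acc
typing: the term checks, with type Int
ordered: ✗ — key, val, ctr left unused
linear: ✗ — key, val, ctr left unused
affine: ✓ — none of env, acc, req, key, val, ctr used more than once
relevant: ✗ — key, val, ctr left unused
unrestricted: ✓ — type-checks (Int) and nothing is barred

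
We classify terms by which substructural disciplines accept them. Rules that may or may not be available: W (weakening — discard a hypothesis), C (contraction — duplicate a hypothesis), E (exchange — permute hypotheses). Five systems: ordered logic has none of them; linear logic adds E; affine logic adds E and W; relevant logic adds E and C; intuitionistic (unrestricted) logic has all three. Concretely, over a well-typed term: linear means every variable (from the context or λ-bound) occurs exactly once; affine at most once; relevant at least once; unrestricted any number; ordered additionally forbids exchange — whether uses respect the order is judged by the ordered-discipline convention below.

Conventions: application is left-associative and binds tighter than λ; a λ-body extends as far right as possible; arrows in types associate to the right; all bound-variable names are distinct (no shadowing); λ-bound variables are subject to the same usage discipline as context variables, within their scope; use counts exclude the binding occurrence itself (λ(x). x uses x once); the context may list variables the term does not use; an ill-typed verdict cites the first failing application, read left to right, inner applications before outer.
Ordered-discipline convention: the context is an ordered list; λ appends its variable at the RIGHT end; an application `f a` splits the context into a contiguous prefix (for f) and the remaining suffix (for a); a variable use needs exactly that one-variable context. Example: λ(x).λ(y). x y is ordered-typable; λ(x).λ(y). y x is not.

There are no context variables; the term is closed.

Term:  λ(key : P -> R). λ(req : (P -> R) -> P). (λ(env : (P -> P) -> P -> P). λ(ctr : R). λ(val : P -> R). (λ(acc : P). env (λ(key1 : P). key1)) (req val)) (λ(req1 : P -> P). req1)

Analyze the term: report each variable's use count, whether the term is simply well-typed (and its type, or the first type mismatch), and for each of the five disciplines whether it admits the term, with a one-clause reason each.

counts: key (λ-bound) ×0, req (λ-bound) ×1, env (λ-bound) ×1, ctr (λ-bound) ×0, val (λ-bound) ×1, acc (λ-bound) ×0, key1 (λ-bound) ×1, req1 (λ-bound) ×1
order of uses: env, key1, req, val, req1
typing: well-typed at (P -> R) -> ((P -> R) -> P) -> R -> (P -> R) -> P -> P
ordered: ✗ — unused: key, ctr, acc — weakening required
linear: ✗ — unused: key, ctr, acc — weakening required
affine: ✓ — no duplicate uses among key, req, env, ctr, val, acc, key1, req1
relevant: ✗ — unused: key, ctr, acc — weakening required
unrestricted: ✓ — well-typed at (P -> R) -> ((P -> R) -> P) -> R -> (P -> R) -> P -> P; no restrictions here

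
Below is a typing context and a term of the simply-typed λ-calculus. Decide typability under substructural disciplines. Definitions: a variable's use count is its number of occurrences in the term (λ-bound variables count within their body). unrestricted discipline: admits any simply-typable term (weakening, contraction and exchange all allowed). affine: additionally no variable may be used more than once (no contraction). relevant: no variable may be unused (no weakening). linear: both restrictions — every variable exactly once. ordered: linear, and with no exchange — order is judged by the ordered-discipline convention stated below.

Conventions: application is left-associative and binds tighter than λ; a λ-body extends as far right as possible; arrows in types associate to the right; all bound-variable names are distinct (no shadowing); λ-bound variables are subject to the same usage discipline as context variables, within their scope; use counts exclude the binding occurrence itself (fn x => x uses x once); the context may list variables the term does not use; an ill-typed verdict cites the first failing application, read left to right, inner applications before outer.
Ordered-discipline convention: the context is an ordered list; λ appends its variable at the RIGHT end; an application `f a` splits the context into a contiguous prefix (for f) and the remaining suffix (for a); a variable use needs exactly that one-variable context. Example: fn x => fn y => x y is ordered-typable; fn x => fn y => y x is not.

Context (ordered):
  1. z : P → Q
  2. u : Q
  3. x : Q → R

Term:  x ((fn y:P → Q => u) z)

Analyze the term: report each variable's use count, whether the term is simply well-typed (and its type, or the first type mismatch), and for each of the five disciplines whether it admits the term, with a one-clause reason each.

use counts: z: 1×, u: 1×, x: 1×, y (λ-bound): 0×
order of uses: x, u, z
typing: the term checks, with type R
ordered: ✗, y left unused
linear: ✗, y left unused
affine: ✓, at most one use each (z, u, x, y)
relevant: ✗, y left unused
unrestricted: ✓, simply typable at R; W, C, E all held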